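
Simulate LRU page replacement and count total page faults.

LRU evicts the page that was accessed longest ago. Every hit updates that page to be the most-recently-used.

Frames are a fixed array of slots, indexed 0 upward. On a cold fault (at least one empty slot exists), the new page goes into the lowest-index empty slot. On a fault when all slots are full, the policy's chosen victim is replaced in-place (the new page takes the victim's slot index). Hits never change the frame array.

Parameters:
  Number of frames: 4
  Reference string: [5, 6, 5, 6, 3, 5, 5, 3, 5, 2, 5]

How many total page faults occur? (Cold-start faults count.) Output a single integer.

Step 0: ref 5 → FAULT, frames=[5,-,-,-]
Step 1: ref 6 → FAULT, frames=[5,6,-,-]
Step 2: ref 5 → HIT, frames=[5,6,-,-]
Step 3: ref 6 → HIT, frames=[5,6,-,-]
Step 4: ref 3 → FAULT, frames=[5,6,3,-]
Step 5: ref 5 → HIT, frames=[5,6,3,-]
Step 6: ref 5 → HIT, frames=[5,6,3,-]
Step 7: ref 3 → HIT, frames=[5,6,3,-]
Step 8: ref 5 → HIT, frames=[5,6,3,-]
Step 9: ref 2 → FAULT, frames=[5,6,3,2]
Step 10: ref 5 → HIT, frames=[5,6,3,2]
Total faults: 4

Answer: 4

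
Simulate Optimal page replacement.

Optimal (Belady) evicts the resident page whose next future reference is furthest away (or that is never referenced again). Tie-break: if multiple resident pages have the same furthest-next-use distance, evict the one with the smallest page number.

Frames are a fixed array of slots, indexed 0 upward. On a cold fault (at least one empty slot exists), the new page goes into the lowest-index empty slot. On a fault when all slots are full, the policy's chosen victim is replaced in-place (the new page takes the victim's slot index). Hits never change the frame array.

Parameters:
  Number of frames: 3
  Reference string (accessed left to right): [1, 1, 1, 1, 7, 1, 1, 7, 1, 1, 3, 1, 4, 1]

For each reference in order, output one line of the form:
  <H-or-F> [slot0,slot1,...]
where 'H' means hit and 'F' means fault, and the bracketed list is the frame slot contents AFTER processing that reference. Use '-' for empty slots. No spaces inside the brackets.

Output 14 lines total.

F [1,-,-]
H [1,-,-]
H [1,-,-]
H [1,-,-]
F [1,7,-]
H [1,7,-]
H [1,7,-]
H [1,7,-]
H [1,7,-]
H [1,7,-]
F [1,7,3]
H [1,7,3]
F [1,7,4]
H [1,7,4]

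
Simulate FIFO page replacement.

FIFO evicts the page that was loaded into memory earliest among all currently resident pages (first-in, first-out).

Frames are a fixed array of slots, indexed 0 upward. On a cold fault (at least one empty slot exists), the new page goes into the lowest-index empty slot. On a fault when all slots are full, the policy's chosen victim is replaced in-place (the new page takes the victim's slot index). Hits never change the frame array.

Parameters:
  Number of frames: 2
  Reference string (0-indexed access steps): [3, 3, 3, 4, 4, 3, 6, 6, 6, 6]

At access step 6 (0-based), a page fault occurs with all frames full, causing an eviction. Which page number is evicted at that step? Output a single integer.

Step 0: ref 3 -> FAULT, frames=[3,-]
Step 1: ref 3 -> HIT, frames=[3,-]
Step 2: ref 3 -> HIT, frames=[3,-]
Step 3: ref 4 -> FAULT, frames=[3,4]
Step 4: ref 4 -> HIT, frames=[3,4]
Step 5: ref 3 -> HIT, frames=[3,4]
Step 6: ref 6 -> FAULT, evict 3, frames=[6,4]
At step 6: evicted page 3

Answer: 3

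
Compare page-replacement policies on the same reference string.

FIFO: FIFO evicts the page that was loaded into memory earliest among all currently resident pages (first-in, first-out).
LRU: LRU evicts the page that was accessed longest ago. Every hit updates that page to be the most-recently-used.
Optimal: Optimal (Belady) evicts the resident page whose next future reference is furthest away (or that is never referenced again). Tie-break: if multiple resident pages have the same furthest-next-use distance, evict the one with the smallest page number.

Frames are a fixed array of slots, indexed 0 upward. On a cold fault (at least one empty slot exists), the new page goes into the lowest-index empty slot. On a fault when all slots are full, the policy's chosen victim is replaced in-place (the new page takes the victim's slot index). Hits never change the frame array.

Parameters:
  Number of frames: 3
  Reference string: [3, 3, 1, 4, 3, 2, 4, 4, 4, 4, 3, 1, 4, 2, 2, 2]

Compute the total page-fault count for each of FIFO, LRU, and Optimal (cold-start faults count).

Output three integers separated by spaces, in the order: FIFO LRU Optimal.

--- FIFO ---
  step 0: ref 3 -> FAULT, frames=[3,-,-] (faults so far: 1)
  step 1: ref 3 -> HIT, frames=[3,-,-] (faults so far: 1)
  step 2: ref 1 -> FAULT, frames=[3,1,-] (faults so far: 2)
  step 3: ref 4 -> FAULT, frames=[3,1,4] (faults so far: 3)
  step 4: ref 3 -> HIT, frames=[3,1,4] (faults so far: 3)
  step 5: ref 2 -> FAULT, evict 3, frames=[2,1,4] (faults so far: 4)
  step 6: ref 4 -> HIT, frames=[2,1,4] (faults so far: 4)
  step 7: ref 4 -> HIT, frames=[2,1,4] (faults so far: 4)
  step 8: ref 4 -> HIT, frames=[2,1,4] (faults so far: 4)
  step 9: ref 4 -> HIT, frames=[2,1,4] (faults so far: 4)
  step 10: ref 3 -> FAULT, evict 1, frames=[2,3,4] (faults so far: 5)
  step 11: ref 1 -> FAULT, evict 4, frames=[2,3,1] (faults so far: 6)
  step 12: ref 4 -> FAULT, evict 2, frames=[4,3,1] (faults so far: 7)
  step 13: ref 2 -> FAULT, evict 3, frames=[4,2,1] (faults so far: 8)
  step 14: ref 2 -> HIT, frames=[4,2,1] (faults so far: 8)
  step 15: ref 2 -> HIT, frames=[4,2,1] (faults so far: 8)
  FIFO total faults: 8
--- LRU ---
  step 0: ref 3 -> FAULT, frames=[3,-,-] (faults so far: 1)
  step 1: ref 3 -> HIT, frames=[3,-,-] (faults so far: 1)
  step 2: ref 1 -> FAULT, frames=[3,1,-] (faults so far: 2)
  step 3: ref 4 -> FAULT, frames=[3,1,4] (faults so far: 3)
  step 4: ref 3 -> HIT, frames=[3,1,4] (faults so far: 3)
  step 5: ref 2 -> FAULT, evict 1, frames=[3,2,4] (faults so far: 4)
  step 6: ref 4 -> HIT, frames=[3,2,4] (faults so far: 4)
  step 7: ref 4 -> HIT, frames=[3,2,4] (faults so far: 4)
  step 8: ref 4 -> HIT, frames=[3,2,4] (faults so far: 4)
  step 9: ref 4 -> HIT, frames=[3,2,4] (faults so far: 4)
  step 10: ref 3 -> HIT, frames=[3,2,4] (faults so far: 4)
  step 11: ref 1 -> FAULT, evict 2, frames=[3,1,4] (faults so far: 5)
  step 12: ref 4 -> HIT, frames=[3,1,4] (faults so far: 5)
  step 13: ref 2 -> FAULT, evict 3, frames=[2,1,4] (faults so far: 6)
  step 14: ref 2 -> HIT, frames=[2,1,4] (faults so far: 6)
  step 15: ref 2 -> HIT, frames=[2,1,4] (faults so far: 6)
  LRU total faults: 6
--- Optimal ---
  step 0: ref 3 -> FAULT, frames=[3,-,-] (faults so far: 1)
  step 1: ref 3 -> HIT, frames=[3,-,-] (faults so far: 1)
  step 2: ref 1 -> FAULT, frames=[3,1,-] (faults so far: 2)
  step 3: ref 4 -> FAULT, frames=[3,1,4] (faults so far: 3)
  step 4: ref 3 -> HIT, frames=[3,1,4] (faults so far: 3)
  step 5: ref 2 -> FAULT, evict 1, frames=[3,2,4] (faults so far: 4)
  step 6: ref 4 -> HIT, frames=[3,2,4] (faults so far: 4)
  step 7: ref 4 -> HIT, frames=[3,2,4] (faults so far: 4)
  step 8: ref 4 -> HIT, frames=[3,2,4] (faults so far: 4)
  step 9: ref 4 -> HIT, frames=[3,2,4] (faults so far: 4)
  step 10: ref 3 -> HIT, frames=[3,2,4] (faults so far: 4)
  step 11: ref 1 -> FAULT, evict 3, frames=[1,2,4] (faults so far: 5)
  step 12: ref 4 -> HIT, frames=[1,2,4] (faults so far: 5)
  step 13: ref 2 -> HIT, frames=[1,2,4] (faults so far: 5)
  step 14: ref 2 -> HIT, frames=[1,2,4] (faults so far: 5)
  step 15: ref 2 -> HIT, frames=[1,2,4] (faults so far: 5)
  Optimal total faults: 5

Answer: 8 6 5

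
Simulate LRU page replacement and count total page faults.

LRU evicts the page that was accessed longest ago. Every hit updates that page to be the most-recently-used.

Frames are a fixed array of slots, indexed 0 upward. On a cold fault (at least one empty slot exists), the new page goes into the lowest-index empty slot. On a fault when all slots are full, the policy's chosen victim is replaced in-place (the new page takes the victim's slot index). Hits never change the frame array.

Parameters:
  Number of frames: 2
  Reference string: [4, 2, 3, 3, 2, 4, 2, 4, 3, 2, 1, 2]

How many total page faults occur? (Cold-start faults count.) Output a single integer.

Step 0: ref 4 → FAULT, frames=[4,-]
Step 1: ref 2 → FAULT, frames=[4,2]
Step 2: ref 3 → FAULT (evict 4), frames=[3,2]
Step 3: ref 3 → HIT, frames=[3,2]
Step 4: ref 2 → HIT, frames=[3,2]
Step 5: ref 4 → FAULT (evict 3), frames=[4,2]
Step 6: ref 2 → HIT, frames=[4,2]
Step 7: ref 4 → HIT, frames=[4,2]
Step 8: ref 3 → FAULT (evict 2), frames=[4,3]
Step 9: ref 2 → FAULT (evict 4), frames=[2,3]
Step 10: ref 1 → FAULT (evict 3), frames=[2,1]
Step 11: ref 2 → HIT, frames=[2,1]
Total faults: 7

Answer: 7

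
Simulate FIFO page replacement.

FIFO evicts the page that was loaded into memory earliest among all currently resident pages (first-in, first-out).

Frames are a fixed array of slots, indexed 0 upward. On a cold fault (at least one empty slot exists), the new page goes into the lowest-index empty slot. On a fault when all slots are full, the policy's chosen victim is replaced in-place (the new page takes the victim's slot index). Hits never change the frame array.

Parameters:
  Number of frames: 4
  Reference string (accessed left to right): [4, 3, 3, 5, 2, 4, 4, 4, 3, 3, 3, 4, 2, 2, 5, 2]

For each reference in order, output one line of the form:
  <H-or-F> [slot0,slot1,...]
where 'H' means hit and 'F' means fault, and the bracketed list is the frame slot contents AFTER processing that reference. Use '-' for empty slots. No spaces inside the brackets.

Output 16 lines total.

F [4,-,-,-]
F [4,3,-,-]
H [4,3,-,-]
F [4,3,5,-]
F [4,3,5,2]
H [4,3,5,2]
H [4,3,5,2]
H [4,3,5,2]
H [4,3,5,2]
H [4,3,5,2]
H [4,3,5,2]
H [4,3,5,2]
H [4,3,5,2]
H [4,3,5,2]
H [4,3,5,2]
H [4,3,5,2]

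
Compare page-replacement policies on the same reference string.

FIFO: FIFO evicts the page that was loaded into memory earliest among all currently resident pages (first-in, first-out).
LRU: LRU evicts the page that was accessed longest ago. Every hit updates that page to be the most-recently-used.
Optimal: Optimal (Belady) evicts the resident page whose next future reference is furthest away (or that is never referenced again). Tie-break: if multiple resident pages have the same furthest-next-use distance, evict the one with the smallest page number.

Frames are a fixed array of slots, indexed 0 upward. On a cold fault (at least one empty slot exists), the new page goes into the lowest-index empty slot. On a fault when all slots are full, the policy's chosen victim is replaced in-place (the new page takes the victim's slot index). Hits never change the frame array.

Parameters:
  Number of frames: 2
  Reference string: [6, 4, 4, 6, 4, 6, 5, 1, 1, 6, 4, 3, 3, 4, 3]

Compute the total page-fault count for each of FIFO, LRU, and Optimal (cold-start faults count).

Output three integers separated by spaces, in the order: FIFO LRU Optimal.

Answer: 7 7 6

Derivation:
--- FIFO ---
  step 0: ref 6 -> FAULT, frames=[6,-] (faults so far: 1)
  step 1: ref 4 -> FAULT, frames=[6,4] (faults so far: 2)
  step 2: ref 4 -> HIT, frames=[6,4] (faults so far: 2)
  step 3: ref 6 -> HIT, frames=[6,4] (faults so far: 2)
  step 4: ref 4 -> HIT, frames=[6,4] (faults so far: 2)
  step 5: ref 6 -> HIT, frames=[6,4] (faults so far: 2)
  step 6: ref 5 -> FAULT, evict 6, frames=[5,4] (faults so far: 3)
  step 7: ref 1 -> FAULT, evict 4, frames=[5,1] (faults so far: 4)
  step 8: ref 1 -> HIT, frames=[5,1] (faults so far: 4)
  step 9: ref 6 -> FAULT, evict 5, frames=[6,1] (faults so far: 5)
  step 10: ref 4 -> FAULT, evict 1, frames=[6,4] (faults so far: 6)
  step 11: ref 3 -> FAULT, evict 6, frames=[3,4] (faults so far: 7)
  step 12: ref 3 -> HIT, frames=[3,4] (faults so far: 7)
  step 13: ref 4 -> HIT, frames=[3,4] (faults so far: 7)
  step 14: ref 3 -> HIT, frames=[3,4] (faults so far: 7)
  FIFO total faults: 7
--- LRU ---
  step 0: ref 6 -> FAULT, frames=[6,-] (faults so far: 1)
  step 1: ref 4 -> FAULT, frames=[6,4] (faults so far: 2)
  step 2: ref 4 -> HIT, frames=[6,4] (faults so far: 2)
  step 3: ref 6 -> HIT, frames=[6,4] (faults so far: 2)
  step 4: ref 4 -> HIT, frames=[6,4] (faults so far: 2)
  step 5: ref 6 -> HIT, frames=[6,4] (faults so far: 2)
  step 6: ref 5 -> FAULT, evict 4, frames=[6,5] (faults so far: 3)
  step 7: ref 1 -> FAULT, evict 6, frames=[1,5] (faults so far: 4)
  step 8: ref 1 -> HIT, frames=[1,5] (faults so far: 4)
  step 9: ref 6 -> FAULT, evict 5, frames=[1,6] (faults so far: 5)
  step 10: ref 4 -> FAULT, evict 1, frames=[4,6] (faults so far: 6)
  step 11: ref 3 -> FAULT, evict 6, frames=[4,3] (faults so far: 7)
  step 12: ref 3 -> HIT, frames=[4,3] (faults so far: 7)
  step 13: ref 4 -> HIT, frames=[4,3] (faults so far: 7)
  step 14: ref 3 -> HIT, frames=[4,3] (faults so far: 7)
  LRU total faults: 7
--- Optimal ---
  step 0: ref 6 -> FAULT, frames=[6,-] (faults so far: 1)
  step 1: ref 4 -> FAULT, frames=[6,4] (faults so far: 2)
  step 2: ref 4 -> HIT, frames=[6,4] (faults so far: 2)
  step 3: ref 6 -> HIT, frames=[6,4] (faults so far: 2)
  step 4: ref 4 -> HIT, frames=[6,4] (faults so far: 2)
  step 5: ref 6 -> HIT, frames=[6,4] (faults so far: 2)
  step 6: ref 5 -> FAULT, evict 4, frames=[6,5] (faults so far: 3)
  step 7: ref 1 -> FAULT, evict 5, frames=[6,1] (faults so far: 4)
  step 8: ref 1 -> HIT, frames=[6,1] (faults so far: 4)
  step 9: ref 6 -> HIT, frames=[6,1] (faults so far: 4)
  step 10: ref 4 -> FAULT, evict 1, frames=[6,4] (faults so far: 5)
  step 11: ref 3 -> FAULT, evict 6, frames=[3,4] (faults so far: 6)
  step 12: ref 3 -> HIT, frames=[3,4] (faults so far: 6)
  step 13: ref 4 -> HIT, frames=[3,4] (faults so far: 6)
  step 14: ref 3 -> HIT, frames=[3,4] (faults so far: 6)
  Optimal total faults: 6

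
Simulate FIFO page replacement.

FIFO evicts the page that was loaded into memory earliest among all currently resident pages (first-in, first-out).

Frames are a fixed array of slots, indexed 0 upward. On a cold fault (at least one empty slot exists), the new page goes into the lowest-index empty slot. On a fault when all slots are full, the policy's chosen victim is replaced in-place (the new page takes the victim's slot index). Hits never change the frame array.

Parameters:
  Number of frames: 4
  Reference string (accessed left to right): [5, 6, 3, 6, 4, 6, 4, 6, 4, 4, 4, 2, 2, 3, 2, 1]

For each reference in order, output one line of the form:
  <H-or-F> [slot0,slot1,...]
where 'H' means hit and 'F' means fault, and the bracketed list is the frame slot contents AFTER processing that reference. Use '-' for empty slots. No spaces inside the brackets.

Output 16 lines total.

F [5,-,-,-]
F [5,6,-,-]
F [5,6,3,-]
H [5,6,3,-]
F [5,6,3,4]
H [5,6,3,4]
H [5,6,3,4]
H [5,6,3,4]
H [5,6,3,4]
H [5,6,3,4]
H [5,6,3,4]
F [2,6,3,4]
H [2,6,3,4]
H [2,6,3,4]
H [2,6,3,4]
F [2,1,3,4]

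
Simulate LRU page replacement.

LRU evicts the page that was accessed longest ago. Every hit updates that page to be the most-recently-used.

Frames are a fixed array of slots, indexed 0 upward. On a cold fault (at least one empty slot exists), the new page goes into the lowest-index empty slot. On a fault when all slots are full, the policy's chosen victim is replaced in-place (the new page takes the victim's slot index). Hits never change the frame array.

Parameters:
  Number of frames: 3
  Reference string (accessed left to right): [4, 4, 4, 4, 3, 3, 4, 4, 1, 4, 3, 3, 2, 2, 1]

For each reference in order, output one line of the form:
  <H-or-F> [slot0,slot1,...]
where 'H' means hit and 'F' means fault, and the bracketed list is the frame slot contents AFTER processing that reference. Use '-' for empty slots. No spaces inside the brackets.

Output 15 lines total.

F [4,-,-]
H [4,-,-]
H [4,-,-]
H [4,-,-]
F [4,3,-]
H [4,3,-]
H [4,3,-]
H [4,3,-]
F [4,3,1]
H [4,3,1]
H [4,3,1]
H [4,3,1]
F [4,3,2]
H [4,3,2]
F [1,3,2]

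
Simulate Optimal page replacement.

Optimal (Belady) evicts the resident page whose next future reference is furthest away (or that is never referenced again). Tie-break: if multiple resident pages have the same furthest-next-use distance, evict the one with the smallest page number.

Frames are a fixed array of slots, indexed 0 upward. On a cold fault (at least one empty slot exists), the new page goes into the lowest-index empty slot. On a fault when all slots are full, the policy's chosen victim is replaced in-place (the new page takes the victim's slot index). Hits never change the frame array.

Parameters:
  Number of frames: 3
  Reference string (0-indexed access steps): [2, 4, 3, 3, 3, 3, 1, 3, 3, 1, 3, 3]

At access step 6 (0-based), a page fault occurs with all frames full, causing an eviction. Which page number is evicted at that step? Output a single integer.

Answer: 2

Derivation:
Step 0: ref 2 -> FAULT, frames=[2,-,-]
Step 1: ref 4 -> FAULT, frames=[2,4,-]
Step 2: ref 3 -> FAULT, frames=[2,4,3]
Step 3: ref 3 -> HIT, frames=[2,4,3]
Step 4: ref 3 -> HIT, frames=[2,4,3]
Step 5: ref 3 -> HIT, frames=[2,4,3]
Step 6: ref 1 -> FAULT, evict 2, frames=[1,4,3]
At step 6: evicted page 2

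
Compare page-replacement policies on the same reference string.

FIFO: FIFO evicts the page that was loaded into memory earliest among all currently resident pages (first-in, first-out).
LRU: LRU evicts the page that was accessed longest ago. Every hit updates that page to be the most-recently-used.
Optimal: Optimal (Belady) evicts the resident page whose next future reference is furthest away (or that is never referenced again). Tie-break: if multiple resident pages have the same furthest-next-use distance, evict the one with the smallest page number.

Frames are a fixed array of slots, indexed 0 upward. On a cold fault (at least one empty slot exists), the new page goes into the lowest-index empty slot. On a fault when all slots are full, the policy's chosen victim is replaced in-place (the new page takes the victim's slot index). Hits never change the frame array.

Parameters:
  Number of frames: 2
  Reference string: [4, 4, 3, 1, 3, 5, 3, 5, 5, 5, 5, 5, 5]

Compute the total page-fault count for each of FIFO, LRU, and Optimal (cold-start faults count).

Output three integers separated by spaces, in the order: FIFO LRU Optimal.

--- FIFO ---
  step 0: ref 4 -> FAULT, frames=[4,-] (faults so far: 1)
  step 1: ref 4 -> HIT, frames=[4,-] (faults so far: 1)
  step 2: ref 3 -> FAULT, frames=[4,3] (faults so far: 2)
  step 3: ref 1 -> FAULT, evict 4, frames=[1,3] (faults so far: 3)
  step 4: ref 3 -> HIT, frames=[1,3] (faults so far: 3)
  step 5: ref 5 -> FAULT, evict 3, frames=[1,5] (faults so far: 4)
  step 6: ref 3 -> FAULT, evict 1, frames=[3,5] (faults so far: 5)
  step 7: ref 5 -> HIT, frames=[3,5] (faults so far: 5)
  step 8: ref 5 -> HIT, frames=[3,5] (faults so far: 5)
  step 9: ref 5 -> HIT, frames=[3,5] (faults so far: 5)
  step 10: ref 5 -> HIT, frames=[3,5] (faults so far: 5)
  step 11: ref 5 -> HIT, frames=[3,5] (faults so far: 5)
  step 12: ref 5 -> HIT, frames=[3,5] (faults so far: 5)
  FIFO total faults: 5
--- LRU ---
  step 0: ref 4 -> FAULT, frames=[4,-] (faults so far: 1)
  step 1: ref 4 -> HIT, frames=[4,-] (faults so far: 1)
  step 2: ref 3 -> FAULT, frames=[4,3] (faults so far: 2)
  step 3: ref 1 -> FAULT, evict 4, frames=[1,3] (faults so far: 3)
  step 4: ref 3 -> HIT, frames=[1,3] (faults so far: 3)
  step 5: ref 5 -> FAULT, evict 1, frames=[5,3] (faults so far: 4)
  step 6: ref 3 -> HIT, frames=[5,3] (faults so far: 4)
  step 7: ref 5 -> HIT, frames=[5,3] (faults so far: 4)
  step 8: ref 5 -> HIT, frames=[5,3] (faults so far: 4)
  step 9: ref 5 -> HIT, frames=[5,3] (faults so far: 4)
  step 10: ref 5 -> HIT, frames=[5,3] (faults so far: 4)
  step 11: ref 5 -> HIT, frames=[5,3] (faults so far: 4)
  step 12: ref 5 -> HIT, frames=[5,3] (faults so far: 4)
  LRU total faults: 4
--- Optimal ---
  step 0: ref 4 -> FAULT, frames=[4,-] (faults so far: 1)
  step 1: ref 4 -> HIT, frames=[4,-] (faults so far: 1)
  step 2: ref 3 -> FAULT, frames=[4,3] (faults so far: 2)
  step 3: ref 1 -> FAULT, evict 4, frames=[1,3] (faults so far: 3)
  step 4: ref 3 -> HIT, frames=[1,3] (faults so far: 3)
  step 5: ref 5 -> FAULT, evict 1, frames=[5,3] (faults so far: 4)
  step 6: ref 3 -> HIT, frames=[5,3] (faults so far: 4)
  step 7: ref 5 -> HIT, frames=[5,3] (faults so far: 4)
  step 8: ref 5 -> HIT, frames=[5,3] (faults so far: 4)
  step 9: ref 5 -> HIT, frames=[5,3] (faults so far: 4)
  step 10: ref 5 -> HIT, frames=[5,3] (faults so far: 4)
  step 11: ref 5 -> HIT, frames=[5,3] (faults so far: 4)
  step 12: ref 5 -> HIT, frames=[5,3] (faults so far: 4)
  Optimal total faults: 4

Answer: 5 4 4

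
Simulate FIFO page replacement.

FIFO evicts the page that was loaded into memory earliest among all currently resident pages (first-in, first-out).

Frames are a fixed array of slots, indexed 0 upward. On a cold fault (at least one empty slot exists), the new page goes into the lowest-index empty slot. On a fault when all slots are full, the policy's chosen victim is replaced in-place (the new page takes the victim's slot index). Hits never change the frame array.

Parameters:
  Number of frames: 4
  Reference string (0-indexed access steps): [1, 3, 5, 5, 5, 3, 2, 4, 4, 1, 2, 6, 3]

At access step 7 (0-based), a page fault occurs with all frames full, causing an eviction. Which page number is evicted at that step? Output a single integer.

Step 0: ref 1 -> FAULT, frames=[1,-,-,-]
Step 1: ref 3 -> FAULT, frames=[1,3,-,-]
Step 2: ref 5 -> FAULT, frames=[1,3,5,-]
Step 3: ref 5 -> HIT, frames=[1,3,5,-]
Step 4: ref 5 -> HIT, frames=[1,3,5,-]
Step 5: ref 3 -> HIT, frames=[1,3,5,-]
Step 6: ref 2 -> FAULT, frames=[1,3,5,2]
Step 7: ref 4 -> FAULT, evict 1, frames=[4,3,5,2]
At step 7: evicted page 1

Answer: 1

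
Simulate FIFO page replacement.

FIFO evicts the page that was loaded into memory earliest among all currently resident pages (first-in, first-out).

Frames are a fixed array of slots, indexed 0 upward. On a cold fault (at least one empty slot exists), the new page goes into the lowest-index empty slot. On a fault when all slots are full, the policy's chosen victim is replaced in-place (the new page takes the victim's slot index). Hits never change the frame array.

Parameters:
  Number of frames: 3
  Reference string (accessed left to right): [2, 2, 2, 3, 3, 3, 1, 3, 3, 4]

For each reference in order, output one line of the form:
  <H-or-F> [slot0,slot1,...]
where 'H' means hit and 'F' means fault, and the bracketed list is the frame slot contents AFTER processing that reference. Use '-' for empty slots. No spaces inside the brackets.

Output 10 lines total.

F [2,-,-]
H [2,-,-]
H [2,-,-]
F [2,3,-]
H [2,3,-]
H [2,3,-]
F [2,3,1]
H [2,3,1]
H [2,3,1]
F [4,3,1]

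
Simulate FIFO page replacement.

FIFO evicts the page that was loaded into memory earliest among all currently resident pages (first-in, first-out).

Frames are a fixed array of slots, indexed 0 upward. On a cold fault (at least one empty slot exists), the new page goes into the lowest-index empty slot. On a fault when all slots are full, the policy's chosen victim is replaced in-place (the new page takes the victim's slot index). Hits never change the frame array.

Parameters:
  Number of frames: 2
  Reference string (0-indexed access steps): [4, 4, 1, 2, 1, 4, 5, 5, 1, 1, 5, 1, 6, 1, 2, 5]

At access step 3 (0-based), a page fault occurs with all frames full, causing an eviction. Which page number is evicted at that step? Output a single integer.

Step 0: ref 4 -> FAULT, frames=[4,-]
Step 1: ref 4 -> HIT, frames=[4,-]
Step 2: ref 1 -> FAULT, frames=[4,1]
Step 3: ref 2 -> FAULT, evict 4, frames=[2,1]
At step 3: evicted page 4

Answer: 4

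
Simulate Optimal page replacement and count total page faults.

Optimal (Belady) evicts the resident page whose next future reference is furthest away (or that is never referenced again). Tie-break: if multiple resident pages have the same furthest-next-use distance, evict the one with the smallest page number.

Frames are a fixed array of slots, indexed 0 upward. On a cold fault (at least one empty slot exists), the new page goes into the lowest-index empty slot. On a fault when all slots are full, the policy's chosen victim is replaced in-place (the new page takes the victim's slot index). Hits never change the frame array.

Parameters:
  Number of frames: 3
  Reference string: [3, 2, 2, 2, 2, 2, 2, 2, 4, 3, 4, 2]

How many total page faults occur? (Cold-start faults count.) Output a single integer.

Answer: 3

Derivation:
Step 0: ref 3 → FAULT, frames=[3,-,-]
Step 1: ref 2 → FAULT, frames=[3,2,-]
Step 2: ref 2 → HIT, frames=[3,2,-]
Step 3: ref 2 → HIT, frames=[3,2,-]
Step 4: ref 2 → HIT, frames=[3,2,-]
Step 5: ref 2 → HIT, frames=[3,2,-]
Step 6: ref 2 → HIT, frames=[3,2,-]
Step 7: ref 2 → HIT, frames=[3,2,-]
Step 8: ref 4 → FAULT, frames=[3,2,4]
Step 9: ref 3 → HIT, frames=[3,2,4]
Step 10: ref 4 → HIT, frames=[3,2,4]
Step 11: ref 2 → HIT, frames=[3,2,4]
Total faults: 3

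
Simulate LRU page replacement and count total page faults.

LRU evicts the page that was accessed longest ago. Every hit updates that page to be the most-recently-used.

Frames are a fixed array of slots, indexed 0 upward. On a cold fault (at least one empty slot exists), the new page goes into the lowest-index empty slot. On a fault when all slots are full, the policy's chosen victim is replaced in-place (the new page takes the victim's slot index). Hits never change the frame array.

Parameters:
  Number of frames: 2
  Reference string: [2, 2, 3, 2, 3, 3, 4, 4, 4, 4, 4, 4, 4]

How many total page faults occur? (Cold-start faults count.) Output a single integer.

Answer: 3

Derivation:
Step 0: ref 2 → FAULT, frames=[2,-]
Step 1: ref 2 → HIT, frames=[2,-]
Step 2: ref 3 → FAULT, frames=[2,3]
Step 3: ref 2 → HIT, frames=[2,3]
Step 4: ref 3 → HIT, frames=[2,3]
Step 5: ref 3 → HIT, frames=[2,3]
Step 6: ref 4 → FAULT (evict 2), frames=[4,3]
Step 7: ref 4 → HIT, frames=[4,3]
Step 8: ref 4 → HIT, frames=[4,3]
Step 9: ref 4 → HIT, frames=[4,3]
Step 10: ref 4 → HIT, frames=[4,3]
Step 11: ref 4 → HIT, frames=[4,3]
Step 12: ref 4 → HIT, frames=[4,3]
Total faults: 3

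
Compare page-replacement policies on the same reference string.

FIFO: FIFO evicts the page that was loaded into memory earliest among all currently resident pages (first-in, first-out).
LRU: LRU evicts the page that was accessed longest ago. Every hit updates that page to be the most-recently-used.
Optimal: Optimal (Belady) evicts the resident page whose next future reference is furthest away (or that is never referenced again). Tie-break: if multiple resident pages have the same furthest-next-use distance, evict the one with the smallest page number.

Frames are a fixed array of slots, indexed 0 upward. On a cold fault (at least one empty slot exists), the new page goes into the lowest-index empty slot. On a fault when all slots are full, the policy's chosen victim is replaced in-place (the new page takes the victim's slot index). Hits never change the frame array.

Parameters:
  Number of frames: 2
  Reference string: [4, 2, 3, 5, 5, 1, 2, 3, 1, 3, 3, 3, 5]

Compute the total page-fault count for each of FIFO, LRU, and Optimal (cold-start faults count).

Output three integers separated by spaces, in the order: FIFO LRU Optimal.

Answer: 9 9 7

Derivation:
--- FIFO ---
  step 0: ref 4 -> FAULT, frames=[4,-] (faults so far: 1)
  step 1: ref 2 -> FAULT, frames=[4,2] (faults so far: 2)
  step 2: ref 3 -> FAULT, evict 4, frames=[3,2] (faults so far: 3)
  step 3: ref 5 -> FAULT, evict 2, frames=[3,5] (faults so far: 4)
  step 4: ref 5 -> HIT, frames=[3,5] (faults so far: 4)
  step 5: ref 1 -> FAULT, evict 3, frames=[1,5] (faults so far: 5)
  step 6: ref 2 -> FAULT, evict 5, frames=[1,2] (faults so far: 6)
  step 7: ref 3 -> FAULT, evict 1, frames=[3,2] (faults so far: 7)
  step 8: ref 1 -> FAULT, evict 2, frames=[3,1] (faults so far: 8)
  step 9: ref 3 -> HIT, frames=[3,1] (faults so far: 8)
  step 10: ref 3 -> HIT, frames=[3,1] (faults so far: 8)
  step 11: ref 3 -> HIT, frames=[3,1] (faults so far: 8)
  step 12: ref 5 -> FAULT, evict 3, frames=[5,1] (faults so far: 9)
  FIFO total faults: 9
--- LRU ---
  step 0: ref 4 -> FAULT, frames=[4,-] (faults so far: 1)
  step 1: ref 2 -> FAULT, frames=[4,2] (faults so far: 2)
  step 2: ref 3 -> FAULT, evict 4, frames=[3,2] (faults so far: 3)
  step 3: ref 5 -> FAULT, evict 2, frames=[3,5] (faults so far: 4)
  step 4: ref 5 -> HIT, frames=[3,5] (faults so far: 4)
  step 5: ref 1 -> FAULT, evict 3, frames=[1,5] (faults so far: 5)
  step 6: ref 2 -> FAULT, evict 5, frames=[1,2] (faults so far: 6)
  step 7: ref 3 -> FAULT, evict 1, frames=[3,2] (faults so far: 7)
  step 8: ref 1 -> FAULT, evict 2, frames=[3,1] (faults so far: 8)
  step 9: ref 3 -> HIT, frames=[3,1] (faults so far: 8)
  step 10: ref 3 -> HIT, frames=[3,1] (faults so far: 8)
  step 11: ref 3 -> HIT, frames=[3,1] (faults so far: 8)
  step 12: ref 5 -> FAULT, evict 1, frames=[3,5] (faults so far: 9)
  LRU total faults: 9
--- Optimal ---
  step 0: ref 4 -> FAULT, frames=[4,-] (faults so far: 1)
  step 1: ref 2 -> FAULT, frames=[4,2] (faults so far: 2)
  step 2: ref 3 -> FAULT, evict 4, frames=[3,2] (faults so far: 3)
  step 3: ref 5 -> FAULT, evict 3, frames=[5,2] (faults so far: 4)
  step 4: ref 5 -> HIT, frames=[5,2] (faults so far: 4)
  step 5: ref 1 -> FAULT, evict 5, frames=[1,2] (faults so far: 5)
  step 6: ref 2 -> HIT, frames=[1,2] (faults so far: 5)
  step 7: ref 3 -> FAULT, evict 2, frames=[1,3] (faults so far: 6)
  step 8: ref 1 -> HIT, frames=[1,3] (faults so far: 6)
  step 9: ref 3 -> HIT, frames=[1,3] (faults so far: 6)
  step 10: ref 3 -> HIT, frames=[1,3] (faults so far: 6)
  step 11: ref 3 -> HIT, frames=[1,3] (faults so far: 6)
  step 12: ref 5 -> FAULT, evict 1, frames=[5,3] (faults so far: 7)
  Optimal total faults: 7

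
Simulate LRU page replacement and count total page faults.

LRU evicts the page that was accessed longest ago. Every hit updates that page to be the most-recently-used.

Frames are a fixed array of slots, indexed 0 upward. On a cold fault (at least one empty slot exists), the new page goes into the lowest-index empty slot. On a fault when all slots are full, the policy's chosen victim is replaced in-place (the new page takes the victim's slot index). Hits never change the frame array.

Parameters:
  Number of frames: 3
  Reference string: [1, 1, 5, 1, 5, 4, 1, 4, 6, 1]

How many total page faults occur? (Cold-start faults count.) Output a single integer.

Answer: 4

Derivation:
Step 0: ref 1 → FAULT, frames=[1,-,-]
Step 1: ref 1 → HIT, frames=[1,-,-]
Step 2: ref 5 → FAULT, frames=[1,5,-]
Step 3: ref 1 → HIT, frames=[1,5,-]
Step 4: ref 5 → HIT, frames=[1,5,-]
Step 5: ref 4 → FAULT, frames=[1,5,4]
Step 6: ref 1 → HIT, frames=[1,5,4]
Step 7: ref 4 → HIT, frames=[1,5,4]
Step 8: ref 6 → FAULT (evict 5), frames=[1,6,4]
Step 9: ref 1 → HIT, frames=[1,6,4]
Total faults: 4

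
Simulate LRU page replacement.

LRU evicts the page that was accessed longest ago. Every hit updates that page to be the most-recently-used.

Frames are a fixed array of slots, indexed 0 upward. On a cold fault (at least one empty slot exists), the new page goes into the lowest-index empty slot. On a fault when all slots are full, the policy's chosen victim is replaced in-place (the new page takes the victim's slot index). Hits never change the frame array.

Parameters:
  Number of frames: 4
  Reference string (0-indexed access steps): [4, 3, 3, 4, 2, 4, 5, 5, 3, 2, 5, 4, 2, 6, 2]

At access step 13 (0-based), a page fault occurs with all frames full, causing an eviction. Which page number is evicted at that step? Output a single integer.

Answer: 3

Derivation:
Step 0: ref 4 -> FAULT, frames=[4,-,-,-]
Step 1: ref 3 -> FAULT, frames=[4,3,-,-]
Step 2: ref 3 -> HIT, frames=[4,3,-,-]
Step 3: ref 4 -> HIT, frames=[4,3,-,-]
Step 4: ref 2 -> FAULT, frames=[4,3,2,-]
Step 5: ref 4 -> HIT, frames=[4,3,2,-]
Step 6: ref 5 -> FAULT, frames=[4,3,2,5]
Step 7: ref 5 -> HIT, frames=[4,3,2,5]
Step 8: ref 3 -> HIT, frames=[4,3,2,5]
Step 9: ref 2 -> HIT, frames=[4,3,2,5]
Step 10: ref 5 -> HIT, frames=[4,3,2,5]
Step 11: ref 4 -> HIT, frames=[4,3,2,5]
Step 12: ref 2 -> HIT, frames=[4,3,2,5]
Step 13: ref 6 -> FAULT, evict 3, frames=[4,6,2,5]
At step 13: evicted page 3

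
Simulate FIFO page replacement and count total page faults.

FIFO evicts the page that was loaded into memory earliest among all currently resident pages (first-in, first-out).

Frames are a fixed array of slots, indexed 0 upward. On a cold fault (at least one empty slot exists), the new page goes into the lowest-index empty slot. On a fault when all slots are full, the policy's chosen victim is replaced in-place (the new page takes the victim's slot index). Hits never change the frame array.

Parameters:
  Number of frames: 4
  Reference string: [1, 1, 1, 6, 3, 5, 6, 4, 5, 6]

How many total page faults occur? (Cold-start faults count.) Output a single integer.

Step 0: ref 1 → FAULT, frames=[1,-,-,-]
Step 1: ref 1 → HIT, frames=[1,-,-,-]
Step 2: ref 1 → HIT, frames=[1,-,-,-]
Step 3: ref 6 → FAULT, frames=[1,6,-,-]
Step 4: ref 3 → FAULT, frames=[1,6,3,-]
Step 5: ref 5 → FAULT, frames=[1,6,3,5]
Step 6: ref 6 → HIT, frames=[1,6,3,5]
Step 7: ref 4 → FAULT (evict 1), frames=[4,6,3,5]
Step 8: ref 5 → HIT, frames=[4,6,3,5]
Step 9: ref 6 → HIT, frames=[4,6,3,5]
Total faults: 5

Answer: 5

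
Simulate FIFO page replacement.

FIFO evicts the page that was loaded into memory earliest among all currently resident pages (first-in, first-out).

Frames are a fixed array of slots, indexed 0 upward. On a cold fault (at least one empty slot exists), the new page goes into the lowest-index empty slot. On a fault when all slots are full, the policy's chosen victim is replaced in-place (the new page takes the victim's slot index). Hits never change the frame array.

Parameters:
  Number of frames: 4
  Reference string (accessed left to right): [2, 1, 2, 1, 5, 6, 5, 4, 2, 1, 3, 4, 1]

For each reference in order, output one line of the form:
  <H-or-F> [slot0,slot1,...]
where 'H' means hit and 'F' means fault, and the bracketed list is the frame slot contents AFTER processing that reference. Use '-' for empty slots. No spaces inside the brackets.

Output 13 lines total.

F [2,-,-,-]
F [2,1,-,-]
H [2,1,-,-]
H [2,1,-,-]
F [2,1,5,-]
F [2,1,5,6]
H [2,1,5,6]
F [4,1,5,6]
F [4,2,5,6]
F [4,2,1,6]
F [4,2,1,3]
H [4,2,1,3]
H [4,2,1,3]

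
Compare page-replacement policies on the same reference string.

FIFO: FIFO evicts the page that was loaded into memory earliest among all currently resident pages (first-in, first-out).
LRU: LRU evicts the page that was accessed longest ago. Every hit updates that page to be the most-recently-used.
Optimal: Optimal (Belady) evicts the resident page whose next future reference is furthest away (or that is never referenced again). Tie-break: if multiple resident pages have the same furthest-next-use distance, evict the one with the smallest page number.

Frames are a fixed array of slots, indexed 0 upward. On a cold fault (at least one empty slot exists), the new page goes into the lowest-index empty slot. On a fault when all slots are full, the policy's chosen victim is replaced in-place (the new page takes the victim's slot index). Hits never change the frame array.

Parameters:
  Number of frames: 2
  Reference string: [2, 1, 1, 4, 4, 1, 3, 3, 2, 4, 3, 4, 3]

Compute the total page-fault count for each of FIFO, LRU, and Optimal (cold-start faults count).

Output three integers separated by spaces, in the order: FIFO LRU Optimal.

--- FIFO ---
  step 0: ref 2 -> FAULT, frames=[2,-] (faults so far: 1)
  step 1: ref 1 -> FAULT, frames=[2,1] (faults so far: 2)
  step 2: ref 1 -> HIT, frames=[2,1] (faults so far: 2)
  step 3: ref 4 -> FAULT, evict 2, frames=[4,1] (faults so far: 3)
  step 4: ref 4 -> HIT, frames=[4,1] (faults so far: 3)
  step 5: ref 1 -> HIT, frames=[4,1] (faults so far: 3)
  step 6: ref 3 -> FAULT, evict 1, frames=[4,3] (faults so far: 4)
  step 7: ref 3 -> HIT, frames=[4,3] (faults so far: 4)
  step 8: ref 2 -> FAULT, evict 4, frames=[2,3] (faults so far: 5)
  step 9: ref 4 -> FAULT, evict 3, frames=[2,4] (faults so far: 6)
  step 10: ref 3 -> FAULT, evict 2, frames=[3,4] (faults so far: 7)
  step 11: ref 4 -> HIT, frames=[3,4] (faults so far: 7)
  step 12: ref 3 -> HIT, frames=[3,4] (faults so far: 7)
  FIFO total faults: 7
--- LRU ---
  step 0: ref 2 -> FAULT, frames=[2,-] (faults so far: 1)
  step 1: ref 1 -> FAULT, frames=[2,1] (faults so far: 2)
  step 2: ref 1 -> HIT, frames=[2,1] (faults so far: 2)
  step 3: ref 4 -> FAULT, evict 2, frames=[4,1] (faults so far: 3)
  step 4: ref 4 -> HIT, frames=[4,1] (faults so far: 3)
  step 5: ref 1 -> HIT, frames=[4,1] (faults so far: 3)
  step 6: ref 3 -> FAULT, evict 4, frames=[3,1] (faults so far: 4)
  step 7: ref 3 -> HIT, frames=[3,1] (faults so far: 4)
  step 8: ref 2 -> FAULT, evict 1, frames=[3,2] (faults so far: 5)
  step 9: ref 4 -> FAULT, evict 3, frames=[4,2] (faults so far: 6)
  step 10: ref 3 -> FAULT, evict 2, frames=[4,3] (faults so far: 7)
  step 11: ref 4 -> HIT, frames=[4,3] (faults so far: 7)
  step 12: ref 3 -> HIT, frames=[4,3] (faults so far: 7)
  LRU total faults: 7
--- Optimal ---
  step 0: ref 2 -> FAULT, frames=[2,-] (faults so far: 1)
  step 1: ref 1 -> FAULT, frames=[2,1] (faults so far: 2)
  step 2: ref 1 -> HIT, frames=[2,1] (faults so far: 2)
  step 3: ref 4 -> FAULT, evict 2, frames=[4,1] (faults so far: 3)
  step 4: ref 4 -> HIT, frames=[4,1] (faults so far: 3)
  step 5: ref 1 -> HIT, frames=[4,1] (faults so far: 3)
  step 6: ref 3 -> FAULT, evict 1, frames=[4,3] (faults so far: 4)
  step 7: ref 3 -> HIT, frames=[4,3] (faults so far: 4)
  step 8: ref 2 -> FAULT, evict 3, frames=[4,2] (faults so far: 5)
  step 9: ref 4 -> HIT, frames=[4,2] (faults so far: 5)
  step 10: ref 3 -> FAULT, evict 2, frames=[4,3] (faults so far: 6)
  step 11: ref 4 -> HIT, frames=[4,3] (faults so far: 6)
  step 12: ref 3 -> HIT, frames=[4,3] (faults so far: 6)
  Optimal total faults: 6

Answer: 7 7 6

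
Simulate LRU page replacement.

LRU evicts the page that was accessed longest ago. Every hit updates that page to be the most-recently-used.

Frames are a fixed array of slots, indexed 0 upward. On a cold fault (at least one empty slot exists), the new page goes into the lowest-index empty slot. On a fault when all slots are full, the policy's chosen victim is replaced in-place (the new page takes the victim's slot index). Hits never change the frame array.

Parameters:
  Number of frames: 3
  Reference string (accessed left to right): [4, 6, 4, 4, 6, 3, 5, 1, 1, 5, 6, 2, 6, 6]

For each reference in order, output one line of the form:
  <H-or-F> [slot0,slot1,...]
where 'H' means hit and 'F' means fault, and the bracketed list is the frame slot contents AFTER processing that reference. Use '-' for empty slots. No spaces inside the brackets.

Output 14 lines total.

F [4,-,-]
F [4,6,-]
H [4,6,-]
H [4,6,-]
H [4,6,-]
F [4,6,3]
F [5,6,3]
F [5,1,3]
H [5,1,3]
H [5,1,3]
F [5,1,6]
F [5,2,6]
H [5,2,6]
H [5,2,6]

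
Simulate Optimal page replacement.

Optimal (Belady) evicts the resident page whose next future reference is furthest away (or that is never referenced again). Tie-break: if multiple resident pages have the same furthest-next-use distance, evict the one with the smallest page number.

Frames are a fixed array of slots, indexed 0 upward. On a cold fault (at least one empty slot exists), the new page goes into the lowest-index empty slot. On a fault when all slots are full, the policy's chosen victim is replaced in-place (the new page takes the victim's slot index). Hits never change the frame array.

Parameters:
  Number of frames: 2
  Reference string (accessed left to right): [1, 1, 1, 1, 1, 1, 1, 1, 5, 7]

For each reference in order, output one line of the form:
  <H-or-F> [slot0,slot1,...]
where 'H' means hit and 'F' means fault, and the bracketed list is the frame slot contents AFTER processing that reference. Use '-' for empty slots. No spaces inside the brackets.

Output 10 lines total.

F [1,-]
H [1,-]
H [1,-]
H [1,-]
H [1,-]
H [1,-]
H [1,-]
H [1,-]
F [1,5]
F [7,5]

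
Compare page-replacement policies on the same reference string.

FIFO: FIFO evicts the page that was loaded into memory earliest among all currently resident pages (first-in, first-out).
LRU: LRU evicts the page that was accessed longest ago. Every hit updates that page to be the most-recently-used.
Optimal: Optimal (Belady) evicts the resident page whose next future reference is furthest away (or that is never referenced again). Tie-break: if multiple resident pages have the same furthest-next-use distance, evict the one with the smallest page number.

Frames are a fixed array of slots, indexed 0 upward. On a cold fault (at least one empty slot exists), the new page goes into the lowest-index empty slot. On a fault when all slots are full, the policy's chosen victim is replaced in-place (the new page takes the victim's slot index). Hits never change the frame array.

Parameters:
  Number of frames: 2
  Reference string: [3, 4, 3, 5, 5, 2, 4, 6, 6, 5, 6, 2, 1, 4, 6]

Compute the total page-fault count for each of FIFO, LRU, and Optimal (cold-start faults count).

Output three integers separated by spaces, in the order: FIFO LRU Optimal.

--- FIFO ---
  step 0: ref 3 -> FAULT, frames=[3,-] (faults so far: 1)
  step 1: ref 4 -> FAULT, frames=[3,4] (faults so far: 2)
  step 2: ref 3 -> HIT, frames=[3,4] (faults so far: 2)
  step 3: ref 5 -> FAULT, evict 3, frames=[5,4] (faults so far: 3)
  step 4: ref 5 -> HIT, frames=[5,4] (faults so far: 3)
  step 5: ref 2 -> FAULT, evict 4, frames=[5,2] (faults so far: 4)
  step 6: ref 4 -> FAULT, evict 5, frames=[4,2] (faults so far: 5)
  step 7: ref 6 -> FAULT, evict 2, frames=[4,6] (faults so far: 6)
  step 8: ref 6 -> HIT, frames=[4,6] (faults so far: 6)
  step 9: ref 5 -> FAULT, evict 4, frames=[5,6] (faults so far: 7)
  step 10: ref 6 -> HIT, frames=[5,6] (faults so far: 7)
  step 11: ref 2 -> FAULT, evict 6, frames=[5,2] (faults so far: 8)
  step 12: ref 1 -> FAULT, evict 5, frames=[1,2] (faults so far: 9)
  step 13: ref 4 -> FAULT, evict 2, frames=[1,4] (faults so far: 10)
  step 14: ref 6 -> FAULT, evict 1, frames=[6,4] (faults so far: 11)
  FIFO total faults: 11
--- LRU ---
  step 0: ref 3 -> FAULT, frames=[3,-] (faults so far: 1)
  step 1: ref 4 -> FAULT, frames=[3,4] (faults so far: 2)
  step 2: ref 3 -> HIT, frames=[3,4] (faults so far: 2)
  step 3: ref 5 -> FAULT, evict 4, frames=[3,5] (faults so far: 3)
  step 4: ref 5 -> HIT, frames=[3,5] (faults so far: 3)
  step 5: ref 2 -> FAULT, evict 3, frames=[2,5] (faults so far: 4)
  step 6: ref 4 -> FAULT, evict 5, frames=[2,4] (faults so far: 5)
  step 7: ref 6 -> FAULT, evict 2, frames=[6,4] (faults so far: 6)
  step 8: ref 6 -> HIT, frames=[6,4] (faults so far: 6)
  step 9: ref 5 -> FAULT, evict 4, frames=[6,5] (faults so far: 7)
  step 10: ref 6 -> HIT, frames=[6,5] (faults so far: 7)
  step 11: ref 2 -> FAULT, evict 5, frames=[6,2] (faults so far: 8)
  step 12: ref 1 -> FAULT, evict 6, frames=[1,2] (faults so far: 9)
  step 13: ref 4 -> FAULT, evict 2, frames=[1,4] (faults so far: 10)
  step 14: ref 6 -> FAULT, evict 1, frames=[6,4] (faults so far: 11)
  LRU total faults: 11
--- Optimal ---
  step 0: ref 3 -> FAULT, frames=[3,-] (faults so far: 1)
  step 1: ref 4 -> FAULT, frames=[3,4] (faults so far: 2)
  step 2: ref 3 -> HIT, frames=[3,4] (faults so far: 2)
  step 3: ref 5 -> FAULT, evict 3, frames=[5,4] (faults so far: 3)
  step 4: ref 5 -> HIT, frames=[5,4] (faults so far: 3)
  step 5: ref 2 -> FAULT, evict 5, frames=[2,4] (faults so far: 4)
  step 6: ref 4 -> HIT, frames=[2,4] (faults so far: 4)
  step 7: ref 6 -> FAULT, evict 4, frames=[2,6] (faults so far: 5)
  step 8: ref 6 -> HIT, frames=[2,6] (faults so far: 5)
  step 9: ref 5 -> FAULT, evict 2, frames=[5,6] (faults so far: 6)
  step 10: ref 6 -> HIT, frames=[5,6] (faults so far: 6)
  step 11: ref 2 -> FAULT, evict 5, frames=[2,6] (faults so far: 7)
  step 12: ref 1 -> FAULT, evict 2, frames=[1,6] (faults so far: 8)
  step 13: ref 4 -> FAULT, evict 1, frames=[4,6] (faults so far: 9)
  step 14: ref 6 -> HIT, frames=[4,6] (faults so far: 9)
  Optimal total faults: 9

Answer: 11 11 9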